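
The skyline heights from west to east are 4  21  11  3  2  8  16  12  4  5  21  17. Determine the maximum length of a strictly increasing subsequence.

Track the smallest tail for each achievable length (strict):
4 → extends → [4]
21 → extends → [4, 21]
11 → replaces 21 → [4, 11]
3 → replaces 4 → [3, 11]
2 → replaces 3 → [2, 11]
8 → replaces 11 → [2, 8]
16 → extends → [2, 8, 16]
12 → replaces 16 → [2, 8, 12]
4 → replaces 8 → [2, 4, 12]
5 → replaces 12 → [2, 4, 5]
21 → extends → [2, 4, 5, 21]
17 → replaces 21 → [2, 4, 5, 17]
Four tails, so the longest strictly increasing subsequence has length 4 (e.g. 4, 11, 16, 21).

4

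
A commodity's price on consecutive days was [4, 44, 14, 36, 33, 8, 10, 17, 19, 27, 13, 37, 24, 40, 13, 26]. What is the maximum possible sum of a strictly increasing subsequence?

Let S[i] be the best sum of a strictly increasing subsequence ending at i:
i:       1   2   3   4   5   6   7   8   9  10  11  12  13  14  15  16
a[i]:    4  44  14  36  33   8  10  17  19  27  13  37  24  40  13  26
S:       4  48  18  54  51  12  22  39  58  85  35 122  82 162  35 108
Maximum is 162 (e.g. 4 + 8 + 10 + 17 + 19 + 27 + 37 + 40).

162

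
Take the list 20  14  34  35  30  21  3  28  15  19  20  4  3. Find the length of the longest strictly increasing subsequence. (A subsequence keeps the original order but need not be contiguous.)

4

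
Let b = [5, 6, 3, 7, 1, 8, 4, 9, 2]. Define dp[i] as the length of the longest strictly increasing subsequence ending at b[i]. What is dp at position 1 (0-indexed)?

2

dp[i] = 1 + max{dp[j] : j<i, b[j]<b[i]} (or 1 if no such j):
i:     0 1 2 3 4 5 6 7 8
b[i]:  5 6 3 7 1 8 4 9 2
dp:    1 2 1 3 1 4 2 5 2
At index 1 the value is 2.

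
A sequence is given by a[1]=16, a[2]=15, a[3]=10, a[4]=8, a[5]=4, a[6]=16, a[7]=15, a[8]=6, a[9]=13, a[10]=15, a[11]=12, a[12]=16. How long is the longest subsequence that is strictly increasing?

Let dp[i] be the length of the longest such subsequence ending at index i:
i:      1  2  3  4  5  6  7  8  9 10 11 12
a[i]:  16 15 10  8  4 16 15  6 13 15 12 16
dp:     1  1  1  1  1  2  2  2  3  4  3  5
Maximum dp value is 5.

5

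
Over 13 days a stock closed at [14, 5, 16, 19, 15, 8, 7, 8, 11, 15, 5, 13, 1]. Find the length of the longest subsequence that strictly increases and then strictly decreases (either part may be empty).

8

inc[i] = longest strictly increasing subsequence ending at i; dec[i] = longest strictly decreasing subsequence starting at i:
i:      1  2  3  4  5  6  7  8  9 10 11 12 13
a[i]:  14  5 16 19 15  8  7  8 11 15  5 13  1
inc:    1  1  2  3  2  2  2  3  4  5  1  5  1
dec:    5  2  6  6  5  4  3  3  3  3  2  2  1
Best peak at i=4 (value 19): inc=3, dec=6, length 3+6−1 = 8.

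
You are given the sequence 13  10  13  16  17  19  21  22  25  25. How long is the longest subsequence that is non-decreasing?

9

Track the smallest tail for each achievable length (allowing ties):
13 → extends → [13]
10 → replaces 13 → [10]
13 → extends → [10, 13]
16 → extends → [10, 13, 16]
17 → extends → [10, 13, 16, 17]
19 → extends → [10, 13, 16, 17, 19]
21 → extends → [10, 13, 16, 17, 19, 21]
22 → extends → [10, 13, 16, 17, 19, 21, 22]
25 → extends → [10, 13, 16, 17, 19, 21, 22, 25]
25 → extends → [10, 13, 16, 17, 19, 21, 22, 25, 25]
Nine tails, so the longest non-decreasing subsequence has length 9 (e.g. 13, 13, 16, 17, 19, 21, 22, 25, 25).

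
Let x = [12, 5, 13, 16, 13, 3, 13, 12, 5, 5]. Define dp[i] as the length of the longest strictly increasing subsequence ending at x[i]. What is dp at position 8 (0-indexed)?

dp[i] = 1 + max{dp[j] : j<i, x[j]<x[i]} (or 1 if no such j):
i:      0  1  2  3  4  5  6  7  8  9
x[i]:  12  5 13 16 13  3 13 12  5  5
dp:     1  1  2  3  2  1  2  2  2  2
At index 8 the value is 2.

2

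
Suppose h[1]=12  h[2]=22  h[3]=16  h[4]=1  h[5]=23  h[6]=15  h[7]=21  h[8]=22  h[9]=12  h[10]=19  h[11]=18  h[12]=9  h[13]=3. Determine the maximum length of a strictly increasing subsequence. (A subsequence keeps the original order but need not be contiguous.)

4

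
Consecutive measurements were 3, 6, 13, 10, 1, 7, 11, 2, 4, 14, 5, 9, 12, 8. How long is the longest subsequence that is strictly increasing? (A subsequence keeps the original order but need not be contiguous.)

Track the smallest tail for each achievable length (strict):
3 → extends → [3]
6 → extends → [3, 6]
13 → extends → [3, 6, 13]
10 → replaces 13 → [3, 6, 10]
1 → replaces 3 → [1, 6, 10]
7 → replaces 10 → [1, 6, 7]
11 → extends → [1, 6, 7, 11]
2 → replaces 6 → [1, 2, 7, 11]
4 → replaces 7 → [1, 2, 4, 11]
14 → extends → [1, 2, 4, 11, 14]
5 → replaces 11 → [1, 2, 4, 5, 14]
9 → replaces 14 → [1, 2, 4, 5, 9]
12 → extends → [1, 2, 4, 5, 9, 12]
8 → replaces 9 → [1, 2, 4, 5, 8, 12]
Six tails, so the longest strictly increasing subsequence has length 6 (e.g. 1, 2, 4, 5, 9, 12).

6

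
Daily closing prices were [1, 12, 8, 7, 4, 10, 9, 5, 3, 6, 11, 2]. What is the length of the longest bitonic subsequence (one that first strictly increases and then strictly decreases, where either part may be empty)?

inc[i] = longest strictly increasing subsequence ending at i; dec[i] = longest strictly decreasing subsequence starting at i:
i:      1  2  3  4  5  6  7  8  9 10 11 12
a[i]:   1 12  8  7  4 10  9  5  3  6 11  2
inc:    1  2  2  2  2  3  3  3  2  4  5  2
dec:    1  6  5  4  3  5  4  3  2  2  2  1
Best peak at i=2 (value 12): inc=2, dec=6, length 2+6−1 = 7.

7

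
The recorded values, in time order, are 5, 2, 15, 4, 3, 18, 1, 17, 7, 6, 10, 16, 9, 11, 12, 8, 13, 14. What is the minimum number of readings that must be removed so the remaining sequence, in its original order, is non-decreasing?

Fewest deletions = n − (longest non-decreasing subsequence).
i:      1  2  3  4  5  6  7  8  9 10 11 12 13 14 15 16 17 18
a[i]:   5  2 15  4  3 18  1 17  7  6 10 16  9 11 12  8 13 14
dp:     1  1  2  2  2  3  1  3  3  3  4  5  4  5  6  4  7  8
max dp = 8, so deletions = 18 − 8 = 10.

10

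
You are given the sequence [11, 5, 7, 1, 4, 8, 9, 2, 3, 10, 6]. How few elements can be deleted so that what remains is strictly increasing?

6

Fewest deletions = n − (longest strictly increasing subsequence).
Patience tails:
11 → extends → [11]
5 → replaces 11 → [5]
7 → extends → [5, 7]
1 → replaces 5 → [1, 7]
4 → replaces 7 → [1, 4]
8 → extends → [1, 4, 8]
9 → extends → [1, 4, 8, 9]
2 → replaces 4 → [1, 2, 8, 9]
3 → replaces 8 → [1, 2, 3, 9]
10 → extends → [1, 2, 3, 9, 10]
6 → replaces 9 → [1, 2, 3, 6, 10]
Longest strictly increasing subsequence has length 5, so deletions = 11 − 5 = 6.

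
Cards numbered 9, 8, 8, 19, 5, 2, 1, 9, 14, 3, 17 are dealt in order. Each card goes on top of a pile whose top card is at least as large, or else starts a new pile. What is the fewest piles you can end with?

4

Place each on the leftmost legal pile:
9 → new pile 1 (tops now [9])
8 → pile 1 (tops now [8])
8 → pile 1 (tops now [8])
19 → new pile 2 (tops now [8, 19])
5 → pile 1 (tops now [5, 19])
2 → pile 1 (tops now [2, 19])
1 → pile 1 (tops now [1, 19])
9 → pile 2 (tops now [1, 9])
14 → new pile 3 (tops now [1, 9, 14])
3 → pile 2 (tops now [1, 3, 14])
17 → new pile 4 (tops now [1, 3, 14, 17])
Four piles.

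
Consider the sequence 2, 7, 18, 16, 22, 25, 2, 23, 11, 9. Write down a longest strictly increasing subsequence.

2, 7, 18, 22, 25

Patience tails give the LIS length; then backtrack through the dp parents:
2 → extends → [2]
7 → extends → [2, 7]
18 → extends → [2, 7, 18]
16 → replaces 18 → [2, 7, 16]
22 → extends → [2, 7, 16, 22]
25 → extends → [2, 7, 16, 22, 25]
2 → already a tail → [2, 7, 16, 22, 25]
23 → replaces 25 → [2, 7, 16, 22, 23]
11 → replaces 16 → [2, 7, 11, 22, 23]
9 → replaces 11 → [2, 7, 9, 22, 23]
Length 5; one witness is 2, 7, 18, 22, 25.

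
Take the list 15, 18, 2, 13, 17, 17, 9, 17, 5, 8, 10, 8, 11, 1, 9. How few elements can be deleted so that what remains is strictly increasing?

Fewest deletions = n − (longest strictly increasing subsequence).
i:      1  2  3  4  5  6  7  8  9 10 11 12 13 14 15
a[i]:  15 18  2 13 17 17  9 17  5  8 10  8 11  1  9
dp:     1  2  1  2  3  3  2  3  2  3  4  3  5  1  4
max dp = 5, so deletions = 15 − 5 = 10.

10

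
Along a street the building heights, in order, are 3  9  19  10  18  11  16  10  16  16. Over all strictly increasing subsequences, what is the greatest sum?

Let S[i] be the best sum of a strictly increasing subsequence ending at i:
i:      1  2  3  4  5  6  7  8  9 10
a[i]:   3  9 19 10 18 11 16 10 16 16
S:      3 12 31 22 40 33 49 22 49 49
Maximum is 49 (e.g. 3 + 9 + 10 + 11 + 16).

49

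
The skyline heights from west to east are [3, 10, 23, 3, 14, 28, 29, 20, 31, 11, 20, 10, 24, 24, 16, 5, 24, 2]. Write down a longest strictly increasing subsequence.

3, 10, 23, 28, 29, 31

Patience tails give the LIS length; then backtrack through the dp parents:
3 → extends → [3]
10 → extends → [3, 10]
23 → extends → [3, 10, 23]
3 → already a tail → [3, 10, 23]
14 → replaces 23 → [3, 10, 14]
28 → extends → [3, 10, 14, 28]
29 → extends → [3, 10, 14, 28, 29]
20 → replaces 28 → [3, 10, 14, 20, 29]
31 → extends → [3, 10, 14, 20, 29, 31]
11 → replaces 14 → [3, 10, 11, 20, 29, 31]
20 → already a tail → [3, 10, 11, 20, 29, 31]
10 → already a tail → [3, 10, 11, 20, 29, 31]
24 → replaces 29 → [3, 10, 11, 20, 24, 31]
24 → already a tail → [3, 10, 11, 20, 24, 31]
16 → replaces 20 → [3, 10, 11, 16, 24, 31]
5 → replaces 10 → [3, 5, 11, 16, 24, 31]
24 → already a tail → [3, 5, 11, 16, 24, 31]
2 → replaces 3 → [2, 5, 11, 16, 24, 31]
Length 6; one witness is 3, 10, 23, 28, 29, 31.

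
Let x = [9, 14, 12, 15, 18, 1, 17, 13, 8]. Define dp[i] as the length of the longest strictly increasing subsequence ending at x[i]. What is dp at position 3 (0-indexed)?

dp[i] = 1 + max{dp[j] : j<i, x[j]<x[i]} (or 1 if no such j):
i:      0  1  2  3  4  5  6  7  8
x[i]:   9 14 12 15 18  1 17 13  8
dp:     1  2  2  3  4  1  4  3  2
At index 3 the value is 3.

3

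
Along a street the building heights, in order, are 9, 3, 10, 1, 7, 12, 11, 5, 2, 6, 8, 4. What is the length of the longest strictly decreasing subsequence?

Negate each value so 'decreasing' becomes 'increasing', then run patience tails on the negated sequence:
-9 → extends → [-9]
-3 → extends → [-9, -3]
-10 → replaces -9 → [-10, -3]
-1 → extends → [-10, -3, -1]
-7 → replaces -3 → [-10, -7, -1]
-12 → replaces -10 → [-12, -7, -1]
-11 → replaces -7 → [-12, -11, -1]
-5 → replaces -1 → [-12, -11, -5]
-2 → extends → [-12, -11, -5, -2]
-6 → replaces -5 → [-12, -11, -6, -2]
-8 → replaces -6 → [-12, -11, -8, -2]
-4 → replaces -2 → [-12, -11, -8, -4]
Four tails, so the longest strictly decreasing subsequence of the original has length 4.

4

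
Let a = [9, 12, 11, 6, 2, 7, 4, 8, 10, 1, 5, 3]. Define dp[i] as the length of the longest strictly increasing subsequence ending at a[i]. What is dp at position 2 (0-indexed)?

2

dp[i] = 1 + max{dp[j] : j<i, a[j]<a[i]} (or 1 if no such j):
i:      0  1  2  3  4  5  6  7  8  9 10 11
a[i]:   9 12 11  6  2  7  4  8 10  1  5  3
dp:     1  2  2  1  1  2  2  3  4  1  3  2
At index 2 the value is 2.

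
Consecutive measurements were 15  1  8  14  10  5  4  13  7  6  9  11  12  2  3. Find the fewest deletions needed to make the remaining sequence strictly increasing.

Fewest deletions = n − (longest strictly increasing subsequence).
i:      1  2  3  4  5  6  7  8  9 10 11 12 13 14 15
a[i]:  15  1  8 14 10  5  4 13  7  6  9 11 12  2  3
dp:     1  1  2  3  3  2  2  4  3  3  4  5  6  2  3
max dp = 6, so deletions = 15 − 6 = 9.

9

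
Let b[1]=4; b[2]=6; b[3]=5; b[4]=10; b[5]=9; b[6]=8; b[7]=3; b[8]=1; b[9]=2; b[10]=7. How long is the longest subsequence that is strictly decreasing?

Negate each value so 'decreasing' becomes 'increasing', then run patience tails on the negated sequence:
-4 → extends → [-4]
-6 → replaces -4 → [-6]
-5 → extends → [-6, -5]
-10 → replaces -6 → [-10, -5]
-9 → replaces -5 → [-10, -9]
-8 → extends → [-10, -9, -8]
-3 → extends → [-10, -9, -8, -3]
-1 → extends → [-10, -9, -8, -3, -1]
-2 → replaces -1 → [-10, -9, -8, -3, -2]
-7 → replaces -3 → [-10, -9, -8, -7, -2]
Five tails, so the longest strictly decreasing subsequence of the original has length 5.

5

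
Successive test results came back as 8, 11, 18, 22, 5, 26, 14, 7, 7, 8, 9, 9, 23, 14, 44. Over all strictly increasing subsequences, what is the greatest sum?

Let S[i] be the best sum of a strictly increasing subsequence ending at i:
i:       1   2   3   4   5   6   7   8   9  10  11  12  13  14  15
a[i]:    8  11  18  22   5  26  14   7   7   8   9   9  23  14  44
S:       8  19  37  59   5  85  33  12  12  20  29  29  82  43 129
Maximum is 129 (e.g. 8 + 11 + 18 + 22 + 26 + 44).

129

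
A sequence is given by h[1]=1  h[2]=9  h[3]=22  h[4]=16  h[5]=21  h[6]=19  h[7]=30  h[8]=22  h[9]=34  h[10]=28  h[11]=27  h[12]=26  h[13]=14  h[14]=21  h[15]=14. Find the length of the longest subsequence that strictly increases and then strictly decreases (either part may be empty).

11

inc[i] = longest strictly increasing subsequence ending at i; dec[i] = longest strictly decreasing subsequence starting at i:
i:      1  2  3  4  5  6  7  8  9 10 11 12 13 14 15
h[i]:   1  9 22 16 21 19 30 22 34 28 27 26 14 21 14
inc:    1  2  3  3  4  4  5  5  6  6  6  6  3  5  3
dec:    1  1  4  2  3  2  6  3  6  5  4  3  1  2  1
Best peak at i=9 (value 34): inc=6, dec=6, length 6+6−1 = 11.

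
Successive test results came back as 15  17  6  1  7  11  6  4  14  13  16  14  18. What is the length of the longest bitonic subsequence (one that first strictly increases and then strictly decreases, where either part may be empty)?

inc[i] = longest strictly increasing subsequence ending at i; dec[i] = longest strictly decreasing subsequence starting at i:
i:      1  2  3  4  5  6  7  8  9 10 11 12 13
a[i]:  15 17  6  1  7 11  6  4 14 13 16 14 18
inc:    1  2  1  1  2  3  2  2  4  4  5  5  6
dec:    4  4  2  1  3  3  2  1  2  1  2  1  1
Best peak at i=11 (value 16): inc=5, dec=2, length 5+2−1 = 6.

6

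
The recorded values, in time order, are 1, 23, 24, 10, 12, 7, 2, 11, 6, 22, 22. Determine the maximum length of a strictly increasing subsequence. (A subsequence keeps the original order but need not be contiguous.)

Track the smallest tail for each achievable length (strict):
1 → extends → [1]
23 → extends → [1, 23]
24 → extends → [1, 23, 24]
10 → replaces 23 → [1, 10, 24]
12 → replaces 24 → [1, 10, 12]
7 → replaces 10 → [1, 7, 12]
2 → replaces 7 → [1, 2, 12]
11 → replaces 12 → [1, 2, 11]
6 → replaces 11 → [1, 2, 6]
22 → extends → [1, 2, 6, 22]
22 → already a tail → [1, 2, 6, 22]
Four tails, so the longest strictly increasing subsequence has length 4 (e.g. 1, 10, 12, 22).

4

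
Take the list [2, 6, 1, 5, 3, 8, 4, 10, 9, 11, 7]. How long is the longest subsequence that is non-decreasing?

5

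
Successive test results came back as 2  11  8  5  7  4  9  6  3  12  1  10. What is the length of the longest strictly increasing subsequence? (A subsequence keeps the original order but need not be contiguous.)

5

Let dp[i] be the length of the longest such subsequence ending at index i:
i:      1  2  3  4  5  6  7  8  9 10 11 12
a[i]:   2 11  8  5  7  4  9  6  3 12  1 10
dp:     1  2  2  2  3  2  4  3  2  5  1  5
Maximum dp value is 5.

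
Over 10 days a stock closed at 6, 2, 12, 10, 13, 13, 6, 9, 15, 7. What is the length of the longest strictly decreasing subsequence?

4

Let dp[i] be the longest strictly decreasing subsequence ending at i:
i:      1  2  3  4  5  6  7  8  9 10
a[i]:   6  2 12 10 13 13  6  9 15  7
dp:     1  2  1  2  1  1  3  3  1  4
Maximum is 4.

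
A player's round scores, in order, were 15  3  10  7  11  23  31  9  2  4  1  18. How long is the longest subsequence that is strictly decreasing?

5

Let dp[i] be the longest strictly decreasing subsequence ending at i:
i:      1  2  3  4  5  6  7  8  9 10 11 12
a[i]:  15  3 10  7 11 23 31  9  2  4  1 18
dp:     1  2  2  3  2  1  1  3  4  4  5  2
Maximum is 5.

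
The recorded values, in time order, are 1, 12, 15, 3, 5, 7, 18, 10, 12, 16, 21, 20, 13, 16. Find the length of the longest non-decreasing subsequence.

8

Let dp[i] be the length of the longest such subsequence ending at index i:
i:      1  2  3  4  5  6  7  8  9 10 11 12 13 14
a[i]:   1 12 15  3  5  7 18 10 12 16 21 20 13 16
dp:     1  2  3  2  3  4  5  5  6  7  8  8  7  8
Maximum dp value is 8.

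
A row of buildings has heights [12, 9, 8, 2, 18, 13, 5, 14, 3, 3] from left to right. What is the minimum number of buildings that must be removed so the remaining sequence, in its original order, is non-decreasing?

7

Fewest deletions = n − (longest non-decreasing subsequence).
Patience tails:
12 → extends → [12]
9 → replaces 12 → [9]
8 → replaces 9 → [8]
2 → replaces 8 → [2]
18 → extends → [2, 18]
13 → replaces 18 → [2, 13]
5 → replaces 13 → [2, 5]
14 → extends → [2, 5, 14]
3 → replaces 5 → [2, 3, 14]
3 → replaces 14 → [2, 3, 3]
Longest non-decreasing subsequence has length 3, so deletions = 10 − 3 = 7.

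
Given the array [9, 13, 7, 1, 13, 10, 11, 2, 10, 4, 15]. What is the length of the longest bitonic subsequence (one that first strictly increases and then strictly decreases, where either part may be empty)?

inc[i] = longest strictly increasing subsequence ending at i; dec[i] = longest strictly decreasing subsequence starting at i:
i:      1  2  3  4  5  6  7  8  9 10 11
a[i]:   9 13  7  1 13 10 11  2 10  4 15
inc:    1  2  1  1  2  2  3  2  3  3  4
dec:    3  4  2  1  4  2  3  1  2  1  1
Best peak at i=2 (value 13): inc=2, dec=4, length 2+4−1 = 5.

5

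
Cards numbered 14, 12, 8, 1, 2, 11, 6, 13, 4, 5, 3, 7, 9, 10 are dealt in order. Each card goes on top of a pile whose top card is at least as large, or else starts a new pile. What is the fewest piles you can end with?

Place each on the leftmost legal pile:
14 → new pile 1 (tops now [14])
12 → pile 1 (tops now [12])
8 → pile 1 (tops now [8])
1 → pile 1 (tops now [1])
2 → new pile 2 (tops now [1, 2])
11 → new pile 3 (tops now [1, 2, 11])
6 → pile 3 (tops now [1, 2, 6])
13 → new pile 4 (tops now [1, 2, 6, 13])
4 → pile 3 (tops now [1, 2, 4, 13])
5 → pile 4 (tops now [1, 2, 4, 5])
3 → pile 3 (tops now [1, 2, 3, 5])
7 → new pile 5 (tops now [1, 2, 3, 5, 7])
9 → new pile 6 (tops now [1, 2, 3, 5, 7, 9])
10 → new pile 7 (tops now [1, 2, 3, 5, 7, 9, 10])
Seven piles.

7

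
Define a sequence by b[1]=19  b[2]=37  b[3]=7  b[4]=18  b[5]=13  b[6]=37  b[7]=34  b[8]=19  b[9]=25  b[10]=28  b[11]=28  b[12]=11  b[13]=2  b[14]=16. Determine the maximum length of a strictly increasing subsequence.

Let dp[i] be the length of the longest such subsequence ending at index i:
i:      1  2  3  4  5  6  7  8  9 10 11 12 13 14
b[i]:  19 37  7 18 13 37 34 19 25 28 28 11  2 16
dp:     1  2  1  2  2  3  3  3  4  5  5  2  1  3
Maximum dp value is 5.

5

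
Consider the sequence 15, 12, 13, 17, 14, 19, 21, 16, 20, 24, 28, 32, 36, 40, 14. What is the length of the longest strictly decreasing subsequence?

Negate each value so 'decreasing' becomes 'increasing', then run patience tails on the negated sequence:
-15 → extends → [-15]
-12 → extends → [-15, -12]
-13 → replaces -12 → [-15, -13]
-17 → replaces -15 → [-17, -13]
-14 → replaces -13 → [-17, -14]
-19 → replaces -17 → [-19, -14]
-21 → replaces -19 → [-21, -14]
-16 → replaces -14 → [-21, -16]
-20 → replaces -16 → [-21, -20]
-24 → replaces -21 → [-24, -20]
-28 → replaces -24 → [-28, -20]
-32 → replaces -28 → [-32, -20]
-36 → replaces -32 → [-36, -20]
-40 → replaces -36 → [-40, -20]
-14 → extends → [-40, -20, -14]
Three tails, so the longest strictly decreasing subsequence of the original has length 3.

3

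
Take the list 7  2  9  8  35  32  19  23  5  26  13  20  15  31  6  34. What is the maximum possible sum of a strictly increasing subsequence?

Let S[i] be the best sum of a strictly increasing subsequence ending at i:
i:       1   2   3   4   5   6   7   8   9  10  11  12  13  14  15  16
a[i]:    7   2   9   8  35  32  19  23   5  26  13  20  15  31   6  34
S:       7   2  16  15  51  48  35  58   7  84  29  55  44 115  13 149
Maximum is 149 (e.g. 7 + 9 + 19 + 23 + 26 + 31 + 34).

149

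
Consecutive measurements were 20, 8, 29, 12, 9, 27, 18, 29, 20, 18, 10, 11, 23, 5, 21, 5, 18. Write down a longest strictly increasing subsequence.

Patience tails give the LIS length; then backtrack through the dp parents:
20 → extends → [20]
8 → replaces 20 → [8]
29 → extends → [8, 29]
12 → replaces 29 → [8, 12]
9 → replaces 12 → [8, 9]
27 → extends → [8, 9, 27]
18 → replaces 27 → [8, 9, 18]
29 → extends → [8, 9, 18, 29]
20 → replaces 29 → [8, 9, 18, 20]
18 → already a tail → [8, 9, 18, 20]
10 → replaces 18 → [8, 9, 10, 20]
11 → replaces 20 → [8, 9, 10, 11]
23 → extends → [8, 9, 10, 11, 23]
5 → replaces 8 → [5, 9, 10, 11, 23]
21 → replaces 23 → [5, 9, 10, 11, 21]
5 → already a tail → [5, 9, 10, 11, 21]
18 → replaces 21 → [5, 9, 10, 11, 18]
Length 5; one witness is 8, 12, 18, 20, 23.

8, 12, 18, 20, 23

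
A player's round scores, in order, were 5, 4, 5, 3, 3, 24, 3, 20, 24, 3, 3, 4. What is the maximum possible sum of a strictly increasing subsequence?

Let S[i] be the best sum of a strictly increasing subsequence ending at i:
i:      1  2  3  4  5  6  7  8  9 10 11 12
a[i]:   5  4  5  3  3 24  3 20 24  3  3  4
S:      5  4  9  3  3 33  3 29 53  3  3  7
Maximum is 53 (e.g. 4 + 5 + 20 + 24).

53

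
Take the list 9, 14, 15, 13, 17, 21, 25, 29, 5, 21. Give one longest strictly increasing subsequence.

9, 14, 15, 17, 21, 25, 29

Patience tails give the LIS length; then backtrack through the dp parents:
9 → extends → [9]
14 → extends → [9, 14]
15 → extends → [9, 14, 15]
13 → replaces 14 → [9, 13, 15]
17 → extends → [9, 13, 15, 17]
21 → extends → [9, 13, 15, 17, 21]
25 → extends → [9, 13, 15, 17, 21, 25]
29 → extends → [9, 13, 15, 17, 21, 25, 29]
5 → replaces 9 → [5, 13, 15, 17, 21, 25, 29]
21 → already a tail → [5, 13, 15, 17, 21, 25, 29]
Length 7; one witness is 9, 14, 15, 17, 21, 25, 29.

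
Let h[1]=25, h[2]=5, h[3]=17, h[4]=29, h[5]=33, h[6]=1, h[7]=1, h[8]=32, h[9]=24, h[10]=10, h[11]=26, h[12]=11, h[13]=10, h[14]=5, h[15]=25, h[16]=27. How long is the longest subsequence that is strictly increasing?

5

Track the smallest tail for each achievable length (strict):
25 → extends → [25]
5 → replaces 25 → [5]
17 → extends → [5, 17]
29 → extends → [5, 17, 29]
33 → extends → [5, 17, 29, 33]
1 → replaces 5 → [1, 17, 29, 33]
1 → already a tail → [1, 17, 29, 33]
32 → replaces 33 → [1, 17, 29, 32]
24 → replaces 29 → [1, 17, 24, 32]
10 → replaces 17 → [1, 10, 24, 32]
26 → replaces 32 → [1, 10, 24, 26]
11 → replaces 24 → [1, 10, 11, 26]
10 → already a tail → [1, 10, 11, 26]
5 → replaces 10 → [1, 5, 11, 26]
25 → replaces 26 → [1, 5, 11, 25]
27 → extends → [1, 5, 11, 25, 27]
Five tails, so the longest strictly increasing subsequence has length 5 (e.g. 5, 17, 24, 26, 27).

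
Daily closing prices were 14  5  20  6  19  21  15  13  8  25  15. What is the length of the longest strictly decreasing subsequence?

5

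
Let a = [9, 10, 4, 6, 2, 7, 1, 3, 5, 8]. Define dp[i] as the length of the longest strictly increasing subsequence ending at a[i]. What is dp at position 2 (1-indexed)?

dp[i] = 1 + max{dp[j] : j<i, a[j]<a[i]} (or 1 if no such j):
i:      1  2  3  4  5  6  7  8  9 10
a[i]:   9 10  4  6  2  7  1  3  5  8
dp:     1  2  1  2  1  3  1  2  3  4
At index 2 the value is 2.

2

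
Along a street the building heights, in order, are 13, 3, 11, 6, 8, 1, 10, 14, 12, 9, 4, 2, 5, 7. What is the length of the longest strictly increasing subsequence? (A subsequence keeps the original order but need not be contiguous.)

Track the smallest tail for each achievable length (strict):
13 → extends → [13]
3 → replaces 13 → [3]
11 → extends → [3, 11]
6 → replaces 11 → [3, 6]
8 → extends → [3, 6, 8]
1 → replaces 3 → [1, 6, 8]
10 → extends → [1, 6, 8, 10]
14 → extends → [1, 6, 8, 10, 14]
12 → replaces 14 → [1, 6, 8, 10, 12]
9 → replaces 10 → [1, 6, 8, 9, 12]
4 → replaces 6 → [1, 4, 8, 9, 12]
2 → replaces 4 → [1, 2, 8, 9, 12]
5 → replaces 8 → [1, 2, 5, 9, 12]
7 → replaces 9 → [1, 2, 5, 7, 12]
Five tails, so the longest strictly increasing subsequence has length 5 (e.g. 3, 6, 8, 10, 14).

5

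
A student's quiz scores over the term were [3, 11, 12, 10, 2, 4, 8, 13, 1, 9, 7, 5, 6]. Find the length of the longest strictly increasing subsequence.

4

Track the smallest tail for each achievable length (strict):
3 → extends → [3]
11 → extends → [3, 11]
12 → extends → [3, 11, 12]
10 → replaces 11 → [3, 10, 12]
2 → replaces 3 → [2, 10, 12]
4 → replaces 10 → [2, 4, 12]
8 → replaces 12 → [2, 4, 8]
13 → extends → [2, 4, 8, 13]
1 → replaces 2 → [1, 4, 8, 13]
9 → replaces 13 → [1, 4, 8, 9]
7 → replaces 8 → [1, 4, 7, 9]
5 → replaces 7 → [1, 4, 5, 9]
6 → replaces 9 → [1, 4, 5, 6]
Four tails, so the longest strictly increasing subsequence has length 4 (e.g. 3, 11, 12, 13).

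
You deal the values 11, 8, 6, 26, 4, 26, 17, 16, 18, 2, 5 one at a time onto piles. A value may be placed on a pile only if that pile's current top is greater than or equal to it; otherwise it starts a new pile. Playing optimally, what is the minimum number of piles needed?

The minimum number of non-increasing subsequences covering a sequence equals the length of its longest strictly increasing subsequence.
LIS length is 3 (e.g. 11, 17, 18), so 3 piles are needed.

3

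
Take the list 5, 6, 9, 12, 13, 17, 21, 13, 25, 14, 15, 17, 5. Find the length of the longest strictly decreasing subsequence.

3

Let dp[i] be the longest strictly decreasing subsequence ending at i:
i:      1  2  3  4  5  6  7  8  9 10 11 12 13
a[i]:   5  6  9 12 13 17 21 13 25 14 15 17  5
dp:     1  1  1  1  1  1  1  2  1  2  2  2  3
Maximum is 3.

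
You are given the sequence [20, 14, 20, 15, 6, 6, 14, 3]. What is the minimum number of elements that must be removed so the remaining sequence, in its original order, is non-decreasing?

Fewest deletions = n − (longest non-decreasing subsequence).
Patience tails:
20 → extends → [20]
14 → replaces 20 → [14]
20 → extends → [14, 20]
15 → replaces 20 → [14, 15]
6 → replaces 14 → [6, 15]
6 → replaces 15 → [6, 6]
14 → extends → [6, 6, 14]
3 → replaces 6 → [3, 6, 14]
Longest non-decreasing subsequence has length 3, so deletions = 8 − 3 = 5.

5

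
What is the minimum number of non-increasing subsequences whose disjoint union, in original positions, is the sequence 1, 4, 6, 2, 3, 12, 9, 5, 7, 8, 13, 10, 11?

Place each on the leftmost legal pile:
1 → new pile 1 (tops now [1])
4 → new pile 2 (tops now [1, 4])
6 → new pile 3 (tops now [1, 4, 6])
2 → pile 2 (tops now [1, 2, 6])
3 → pile 3 (tops now [1, 2, 3])
12 → new pile 4 (tops now [1, 2, 3, 12])
9 → pile 4 (tops now [1, 2, 3, 9])
5 → pile 4 (tops now [1, 2, 3, 5])
7 → new pile 5 (tops now [1, 2, 3, 5, 7])
8 → new pile 6 (tops now [1, 2, 3, 5, 7, 8])
13 → new pile 7 (tops now [1, 2, 3, 5, 7, 8, 13])
10 → pile 7 (tops now [1, 2, 3, 5, 7, 8, 10])
11 → new pile 8 (tops now [1, 2, 3, 5, 7, 8, 10, 11])
Eight piles.

8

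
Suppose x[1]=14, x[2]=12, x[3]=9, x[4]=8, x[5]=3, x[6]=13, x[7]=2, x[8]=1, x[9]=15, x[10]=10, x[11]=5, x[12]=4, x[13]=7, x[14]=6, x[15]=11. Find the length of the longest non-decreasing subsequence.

4

Let dp[i] be the length of the longest such subsequence ending at index i:
i:      1  2  3  4  5  6  7  8  9 10 11 12 13 14 15
x[i]:  14 12  9  8  3 13  2  1 15 10  5  4  7  6 11
dp:     1  1  1  1  1  2  1  1  3  2  2  2  3  3  4
Maximum dp value is 4.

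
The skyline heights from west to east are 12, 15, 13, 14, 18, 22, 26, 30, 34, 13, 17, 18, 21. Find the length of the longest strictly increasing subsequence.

Let dp[i] be the length of the longest such subsequence ending at index i:
i:      1  2  3  4  5  6  7  8  9 10 11 12 13
a[i]:  12 15 13 14 18 22 26 30 34 13 17 18 21
dp:     1  2  2  3  4  5  6  7  8  2  4  5  6
Maximum dp value is 8.

8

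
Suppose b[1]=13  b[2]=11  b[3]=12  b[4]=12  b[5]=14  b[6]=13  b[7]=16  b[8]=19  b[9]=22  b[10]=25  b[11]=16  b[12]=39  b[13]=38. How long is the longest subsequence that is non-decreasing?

9

Track the smallest tail for each achievable length (allowing ties):
13 → extends → [13]
11 → replaces 13 → [11]
12 → extends → [11, 12]
12 → extends → [11, 12, 12]
14 → extends → [11, 12, 12, 14]
13 → replaces 14 → [11, 12, 12, 13]
16 → extends → [11, 12, 12, 13, 16]
19 → extends → [11, 12, 12, 13, 16, 19]
22 → extends → [11, 12, 12, 13, 16, 19, 22]
25 → extends → [11, 12, 12, 13, 16, 19, 22, 25]
16 → replaces 19 → [11, 12, 12, 13, 16, 16, 22, 25]
39 → extends → [11, 12, 12, 13, 16, 16, 22, 25, 39]
38 → replaces 39 → [11, 12, 12, 13, 16, 16, 22, 25, 38]
Nine tails, so the longest non-decreasing subsequence has length 9 (e.g. 11, 12, 12, 14, 16, 19, 22, 25, 39).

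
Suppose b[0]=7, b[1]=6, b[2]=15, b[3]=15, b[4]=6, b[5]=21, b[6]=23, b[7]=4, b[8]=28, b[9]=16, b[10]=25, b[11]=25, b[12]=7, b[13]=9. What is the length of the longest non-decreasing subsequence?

7

Track the smallest tail for each achievable length (allowing ties):
7 → extends → [7]
6 → replaces 7 → [6]
15 → extends → [6, 15]
15 → extends → [6, 15, 15]
6 → replaces 15 → [6, 6, 15]
21 → extends → [6, 6, 15, 21]
23 → extends → [6, 6, 15, 21, 23]
4 → replaces 6 → [4, 6, 15, 21, 23]
28 → extends → [4, 6, 15, 21, 23, 28]
16 → replaces 21 → [4, 6, 15, 16, 23, 28]
25 → replaces 28 → [4, 6, 15, 16, 23, 25]
25 → extends → [4, 6, 15, 16, 23, 25, 25]
7 → replaces 15 → [4, 6, 7, 16, 23, 25, 25]
9 → replaces 16 → [4, 6, 7, 9, 23, 25, 25]
Seven tails, so the longest non-decreasing subsequence has length 7 (e.g. 7, 15, 15, 21, 23, 25, 25).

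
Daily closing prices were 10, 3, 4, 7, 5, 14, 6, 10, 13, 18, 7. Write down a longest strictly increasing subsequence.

3, 4, 5, 6, 10, 13, 18

Patience tails give the LIS length; then backtrack through the dp parents:
10 → extends → [10]
3 → replaces 10 → [3]
4 → extends → [3, 4]
7 → extends → [3, 4, 7]
5 → replaces 7 → [3, 4, 5]
14 → extends → [3, 4, 5, 14]
6 → replaces 14 → [3, 4, 5, 6]
10 → extends → [3, 4, 5, 6, 10]
13 → extends → [3, 4, 5, 6, 10, 13]
18 → extends → [3, 4, 5, 6, 10, 13, 18]
7 → replaces 10 → [3, 4, 5, 6, 7, 13, 18]
Length 7; one witness is 3, 4, 5, 6, 10, 13, 18.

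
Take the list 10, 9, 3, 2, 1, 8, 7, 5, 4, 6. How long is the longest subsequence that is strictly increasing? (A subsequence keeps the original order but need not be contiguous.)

3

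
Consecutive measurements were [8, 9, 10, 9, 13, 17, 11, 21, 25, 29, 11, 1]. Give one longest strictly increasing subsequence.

8, 9, 10, 13, 17, 21, 25, 29

Patience tails give the LIS length; then backtrack through the dp parents:
8 → extends → [8]
9 → extends → [8, 9]
10 → extends → [8, 9, 10]
9 → already a tail → [8, 9, 10]
13 → extends → [8, 9, 10, 13]
17 → extends → [8, 9, 10, 13, 17]
11 → replaces 13 → [8, 9, 10, 11, 17]
21 → extends → [8, 9, 10, 11, 17, 21]
25 → extends → [8, 9, 10, 11, 17, 21, 25]
29 → extends → [8, 9, 10, 11, 17, 21, 25, 29]
11 → already a tail → [8, 9, 10, 11, 17, 21, 25, 29]
1 → replaces 8 → [1, 9, 10, 11, 17, 21, 25, 29]
Length 8; one witness is 8, 9, 10, 13, 17, 21, 25, 29.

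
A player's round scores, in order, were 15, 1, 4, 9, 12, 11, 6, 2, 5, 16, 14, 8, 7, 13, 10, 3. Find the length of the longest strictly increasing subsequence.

Let dp[i] be the length of the longest such subsequence ending at index i:
i:      1  2  3  4  5  6  7  8  9 10 11 12 13 14 15 16
a[i]:  15  1  4  9 12 11  6  2  5 16 14  8  7 13 10  3
dp:     1  1  2  3  4  4  3  2  3  5  5  4  4  5  5  3
Maximum dp value is 5.

5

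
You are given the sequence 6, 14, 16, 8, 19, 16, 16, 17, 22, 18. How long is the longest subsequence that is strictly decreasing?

Negate each value so 'decreasing' becomes 'increasing', then run patience tails on the negated sequence:
-6 → extends → [-6]
-14 → replaces -6 → [-14]
-16 → replaces -14 → [-16]
-8 → extends → [-16, -8]
-19 → replaces -16 → [-19, -8]
-16 → replaces -8 → [-19, -16]
-16 → already a tail → [-19, -16]
-17 → replaces -16 → [-19, -17]
-22 → replaces -19 → [-22, -17]
-18 → replaces -17 → [-22, -18]
Two tails, so the longest strictly decreasing subsequence of the original has length 2.

2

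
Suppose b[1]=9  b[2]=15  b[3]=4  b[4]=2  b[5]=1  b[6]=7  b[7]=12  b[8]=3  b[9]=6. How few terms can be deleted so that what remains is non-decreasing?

Fewest deletions = n − (longest non-decreasing subsequence).
Patience tails:
9 → extends → [9]
15 → extends → [9, 15]
4 → replaces 9 → [4, 15]
2 → replaces 4 → [2, 15]
1 → replaces 2 → [1, 15]
7 → replaces 15 → [1, 7]
12 → extends → [1, 7, 12]
3 → replaces 7 → [1, 3, 12]
6 → replaces 12 → [1, 3, 6]
Longest non-decreasing subsequence has length 3, so deletions = 9 − 3 = 6.

6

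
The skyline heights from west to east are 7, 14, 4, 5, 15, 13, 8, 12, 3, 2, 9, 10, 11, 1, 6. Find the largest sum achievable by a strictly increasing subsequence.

Let S[i] be the best sum of a strictly increasing subsequence ending at i:
i:      1  2  3  4  5  6  7  8  9 10 11 12 13 14 15
a[i]:   7 14  4  5 15 13  8 12  3  2  9 10 11  1  6
S:      7 21  4  9 36 22 17 29  3  2 26 36 47  1 15
Maximum is 47 (e.g. 4 + 5 + 8 + 9 + 10 + 11).

47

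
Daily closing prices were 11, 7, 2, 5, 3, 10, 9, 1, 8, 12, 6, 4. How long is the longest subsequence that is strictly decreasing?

6

Let dp[i] be the longest strictly decreasing subsequence ending at i:
i:      1  2  3  4  5  6  7  8  9 10 11 12
a[i]:  11  7  2  5  3 10  9  1  8 12  6  4
dp:     1  2  3  3  4  2  3  5  4  1  5  6
Maximum is 6.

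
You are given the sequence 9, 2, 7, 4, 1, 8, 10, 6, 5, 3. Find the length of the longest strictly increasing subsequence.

4

Let dp[i] be the length of the longest such subsequence ending at index i:
i:      1  2  3  4  5  6  7  8  9 10
a[i]:   9  2  7  4  1  8 10  6  5  3
dp:     1  1  2  2  1  3  4  3  3  2
Maximum dp value is 4.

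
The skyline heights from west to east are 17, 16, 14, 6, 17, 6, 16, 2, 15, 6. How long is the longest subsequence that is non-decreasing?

3

Track the smallest tail for each achievable length (allowing ties):
17 → extends → [17]
16 → replaces 17 → [16]
14 → replaces 16 → [14]
6 → replaces 14 → [6]
17 → extends → [6, 17]
6 → replaces 17 → [6, 6]
16 → extends → [6, 6, 16]
2 → replaces 6 → [2, 6, 16]
15 → replaces 16 → [2, 6, 15]
6 → replaces 15 → [2, 6, 6]
Three tails, so the longest non-decreasing subsequence has length 3 (e.g. 6, 6, 16).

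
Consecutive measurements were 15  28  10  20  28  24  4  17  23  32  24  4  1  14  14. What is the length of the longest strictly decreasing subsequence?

Negate each value so 'decreasing' becomes 'increasing', then run patience tails on the negated sequence:
-15 → extends → [-15]
-28 → replaces -15 → [-28]
-10 → extends → [-28, -10]
-20 → replaces -10 → [-28, -20]
-28 → already a tail → [-28, -20]
-24 → replaces -20 → [-28, -24]
-4 → extends → [-28, -24, -4]
-17 → replaces -4 → [-28, -24, -17]
-23 → replaces -17 → [-28, -24, -23]
-32 → replaces -28 → [-32, -24, -23]
-24 → already a tail → [-32, -24, -23]
-4 → extends → [-32, -24, -23, -4]
-1 → extends → [-32, -24, -23, -4, -1]
-14 → replaces -4 → [-32, -24, -23, -14, -1]
-14 → already a tail → [-32, -24, -23, -14, -1]
Five tails, so the longest strictly decreasing subsequence of the original has length 5.

5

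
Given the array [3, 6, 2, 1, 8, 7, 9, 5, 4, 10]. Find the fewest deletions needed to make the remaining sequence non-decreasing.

Fewest deletions = n − (longest non-decreasing subsequence).
i:      1  2  3  4  5  6  7  8  9 10
a[i]:   3  6  2  1  8  7  9  5  4 10
dp:     1  2  1  1  3  3  4  2  2  5
max dp = 5, so deletions = 10 − 5 = 5.

5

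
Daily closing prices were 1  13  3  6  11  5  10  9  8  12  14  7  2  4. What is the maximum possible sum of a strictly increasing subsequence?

Let S[i] be the best sum of a strictly increasing subsequence ending at i:
i:      1  2  3  4  5  6  7  8  9 10 11 12 13 14
a[i]:   1 13  3  6 11  5 10  9  8 12 14  7  2  4
S:      1 14  4 10 21  9 20 19 18 33 47 17  3  8
Maximum is 47 (e.g. 1 + 3 + 6 + 11 + 12 + 14).

47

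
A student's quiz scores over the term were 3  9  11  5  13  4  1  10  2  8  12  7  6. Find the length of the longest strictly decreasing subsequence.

5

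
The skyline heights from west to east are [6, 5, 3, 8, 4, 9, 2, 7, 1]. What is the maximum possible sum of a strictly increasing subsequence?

Let S[i] be the best sum of a strictly increasing subsequence ending at i:
i:      1  2  3  4  5  6  7  8  9
a[i]:   6  5  3  8  4  9  2  7  1
S:      6  5  3 14  7 23  2 14  1
Maximum is 23 (e.g. 6 + 8 + 9).

23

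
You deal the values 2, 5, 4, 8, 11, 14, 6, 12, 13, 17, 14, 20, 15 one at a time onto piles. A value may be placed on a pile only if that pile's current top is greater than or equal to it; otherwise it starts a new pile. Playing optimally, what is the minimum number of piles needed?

The minimum number of non-increasing subsequences covering a sequence equals the length of its longest strictly increasing subsequence.
LIS length is 8 (e.g. 2, 5, 8, 11, 12, 13, 17, 20), so 8 piles are needed.

8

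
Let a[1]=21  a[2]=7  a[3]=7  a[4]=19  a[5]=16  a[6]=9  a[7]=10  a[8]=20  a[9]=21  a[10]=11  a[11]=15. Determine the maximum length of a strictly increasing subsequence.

5

Let dp[i] be the length of the longest such subsequence ending at index i:
i:      1  2  3  4  5  6  7  8  9 10 11
a[i]:  21  7  7 19 16  9 10 20 21 11 15
dp:     1  1  1  2  2  2  3  4  5  4  5
Maximum dp value is 5.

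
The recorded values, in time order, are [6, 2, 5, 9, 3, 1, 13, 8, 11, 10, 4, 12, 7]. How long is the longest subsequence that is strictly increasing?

5

Let dp[i] be the length of the longest such subsequence ending at index i:
i:      1  2  3  4  5  6  7  8  9 10 11 12 13
a[i]:   6  2  5  9  3  1 13  8 11 10  4 12  7
dp:     1  1  2  3  2  1  4  3  4  4  3  5  4
Maximum dp value is 5.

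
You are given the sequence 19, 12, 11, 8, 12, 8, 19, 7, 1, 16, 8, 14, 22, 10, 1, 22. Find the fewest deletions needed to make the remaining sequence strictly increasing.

Fewest deletions = n − (longest strictly increasing subsequence).
Patience tails:
19 → extends → [19]
12 → replaces 19 → [12]
11 → replaces 12 → [11]
8 → replaces 11 → [8]
12 → extends → [8, 12]
8 → already a tail → [8, 12]
19 → extends → [8, 12, 19]
7 → replaces 8 → [7, 12, 19]
1 → replaces 7 → [1, 12, 19]
16 → replaces 19 → [1, 12, 16]
8 → replaces 12 → [1, 8, 16]
14 → replaces 16 → [1, 8, 14]
22 → extends → [1, 8, 14, 22]
10 → replaces 14 → [1, 8, 10, 22]
1 → already a tail → [1, 8, 10, 22]
22 → already a tail → [1, 8, 10, 22]
Longest strictly increasing subsequence has length 4, so deletions = 16 − 4 = 12.

12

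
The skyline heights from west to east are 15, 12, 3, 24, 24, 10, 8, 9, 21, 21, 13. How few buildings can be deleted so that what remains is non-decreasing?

6

Fewest deletions = n − (longest non-decreasing subsequence).
Patience tails:
15 → extends → [15]
12 → replaces 15 → [12]
3 → replaces 12 → [3]
24 → extends → [3, 24]
24 → extends → [3, 24, 24]
10 → replaces 24 → [3, 10, 24]
8 → replaces 10 → [3, 8, 24]
9 → replaces 24 → [3, 8, 9]
21 → extends → [3, 8, 9, 21]
21 → extends → [3, 8, 9, 21, 21]
13 → replaces 21 → [3, 8, 9, 13, 21]
Longest non-decreasing subsequence has length 5, so deletions = 11 − 5 = 6.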